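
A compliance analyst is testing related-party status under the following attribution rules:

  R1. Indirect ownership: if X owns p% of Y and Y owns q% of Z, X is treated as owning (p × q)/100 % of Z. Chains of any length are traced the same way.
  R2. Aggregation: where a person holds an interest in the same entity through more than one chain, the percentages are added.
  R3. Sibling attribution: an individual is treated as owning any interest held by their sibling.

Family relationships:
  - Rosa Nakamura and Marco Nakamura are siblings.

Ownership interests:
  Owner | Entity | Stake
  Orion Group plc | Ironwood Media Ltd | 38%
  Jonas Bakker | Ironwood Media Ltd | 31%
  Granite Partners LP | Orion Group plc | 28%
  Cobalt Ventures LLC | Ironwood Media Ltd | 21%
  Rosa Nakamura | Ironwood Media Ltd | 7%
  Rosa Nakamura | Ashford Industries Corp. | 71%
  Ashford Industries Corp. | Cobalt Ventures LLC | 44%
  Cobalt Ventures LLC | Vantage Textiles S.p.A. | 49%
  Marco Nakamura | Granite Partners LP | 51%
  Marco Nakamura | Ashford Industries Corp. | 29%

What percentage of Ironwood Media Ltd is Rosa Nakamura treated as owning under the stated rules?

21.6664%

By sibling attribution (R3), Rosa Nakamura is treated as also owning Marco Nakamura's interest in Ashford Industries Corp, giving 71% + 29% = 100%.
By sibling attribution (R3), Rosa Nakamura is treated as owning Marco Nakamura's 51% interest in Granite Partners LP.
Chain via Ashford Industries Corp. → Cobalt Ventures LLC (R1): 100% × 44% × 21% = 9.24% of Ironwood Media Ltd.
Direct interest in Ironwood Media Ltd: 7%.
Chain via Granite Partners LP → Orion Group plc (R1): 51% × 28% × 38% = 5.4264% of Ironwood Media Ltd.
Aggregating (R2): 9.24% + 7% + 5.4264% = 21.6664%.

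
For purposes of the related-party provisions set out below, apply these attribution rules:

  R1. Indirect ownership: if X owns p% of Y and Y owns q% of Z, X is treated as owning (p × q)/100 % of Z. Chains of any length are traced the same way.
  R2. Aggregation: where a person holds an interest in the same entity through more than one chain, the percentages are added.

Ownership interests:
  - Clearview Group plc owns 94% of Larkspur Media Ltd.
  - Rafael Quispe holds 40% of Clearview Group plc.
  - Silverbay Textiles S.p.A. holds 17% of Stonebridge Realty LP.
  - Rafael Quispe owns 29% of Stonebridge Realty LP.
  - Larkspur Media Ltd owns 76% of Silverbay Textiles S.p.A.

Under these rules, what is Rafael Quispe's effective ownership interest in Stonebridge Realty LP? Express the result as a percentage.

33.85792%

Chain via Clearview Group plc → Larkspur Media Ltd → Silverbay Textiles S.p.A. (R1): 40% × 94% × 76% × 17% = 4.85792% of Stonebridge Realty LP.
Direct interest in Stonebridge Realty LP: 29%.
Aggregating (R2): 4.85792% + 29% = 33.85792%.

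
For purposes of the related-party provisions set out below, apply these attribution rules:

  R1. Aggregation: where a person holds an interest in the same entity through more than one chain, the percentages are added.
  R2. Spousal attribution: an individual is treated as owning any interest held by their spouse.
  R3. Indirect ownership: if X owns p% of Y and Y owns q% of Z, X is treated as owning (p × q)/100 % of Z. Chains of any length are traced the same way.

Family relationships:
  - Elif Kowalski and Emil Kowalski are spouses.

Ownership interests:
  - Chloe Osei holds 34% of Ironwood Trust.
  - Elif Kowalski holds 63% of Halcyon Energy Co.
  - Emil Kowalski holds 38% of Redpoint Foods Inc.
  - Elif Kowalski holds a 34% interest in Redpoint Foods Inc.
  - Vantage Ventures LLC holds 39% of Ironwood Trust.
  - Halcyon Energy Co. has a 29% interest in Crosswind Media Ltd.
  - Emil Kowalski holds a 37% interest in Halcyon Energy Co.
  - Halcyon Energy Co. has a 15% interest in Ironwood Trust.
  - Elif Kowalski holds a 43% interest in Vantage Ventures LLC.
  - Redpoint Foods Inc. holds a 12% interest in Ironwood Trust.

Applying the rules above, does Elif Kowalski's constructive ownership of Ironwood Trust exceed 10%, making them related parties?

By spousal attribution (R2), Elif Kowalski is treated as also owning Emil Kowalski's interest in Halcyon Energy Co, giving 63% + 37% = 100%.
By spousal attribution (R2), Elif Kowalski is treated as also owning Emil Kowalski's interest in Redpoint Foods Inc, giving 34% + 38% = 72%.
Chain via Halcyon Energy Co. (R3): 100% × 15% = 15% of Ironwood Trust.
Chain via Vantage Ventures LLC (R3): 43% × 39% = 16.77% of Ironwood Trust.
Chain via Redpoint Foods Inc. (R3): 72% × 12% = 8.64% of Ironwood Trust.
Aggregating (R1): 15% + 16.77% + 8.64% = 40.41%.
40.41% exceeds the 10% threshold, so Elif is a related party to Ironwood Trust.

Yes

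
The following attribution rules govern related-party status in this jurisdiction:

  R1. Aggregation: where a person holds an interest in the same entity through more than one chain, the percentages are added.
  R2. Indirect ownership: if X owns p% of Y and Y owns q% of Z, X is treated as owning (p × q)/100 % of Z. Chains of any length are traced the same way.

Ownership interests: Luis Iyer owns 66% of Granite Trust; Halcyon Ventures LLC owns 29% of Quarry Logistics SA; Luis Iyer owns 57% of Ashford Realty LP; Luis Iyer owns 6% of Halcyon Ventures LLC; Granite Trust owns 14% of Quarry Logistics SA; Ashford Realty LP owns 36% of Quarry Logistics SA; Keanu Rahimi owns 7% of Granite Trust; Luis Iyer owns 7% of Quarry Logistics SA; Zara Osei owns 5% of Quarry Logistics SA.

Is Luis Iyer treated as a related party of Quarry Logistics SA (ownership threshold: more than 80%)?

Chain via Ashford Realty LP (R2): 57% × 36% = 20.52% of Quarry Logistics SA.
Chain via Granite Trust (R2): 66% × 14% = 9.24% of Quarry Logistics SA.
Chain via Halcyon Ventures LLC (R2): 6% × 29% = 1.74% of Quarry Logistics SA.
Direct interest in Quarry Logistics SA: 7%.
Aggregating (R1): 20.52% + 9.24% + 1.74% + 7% = 38.5%.
38.5% does not exceed the 80% threshold, so Luis is not a related party to Quarry Logistics SA.

No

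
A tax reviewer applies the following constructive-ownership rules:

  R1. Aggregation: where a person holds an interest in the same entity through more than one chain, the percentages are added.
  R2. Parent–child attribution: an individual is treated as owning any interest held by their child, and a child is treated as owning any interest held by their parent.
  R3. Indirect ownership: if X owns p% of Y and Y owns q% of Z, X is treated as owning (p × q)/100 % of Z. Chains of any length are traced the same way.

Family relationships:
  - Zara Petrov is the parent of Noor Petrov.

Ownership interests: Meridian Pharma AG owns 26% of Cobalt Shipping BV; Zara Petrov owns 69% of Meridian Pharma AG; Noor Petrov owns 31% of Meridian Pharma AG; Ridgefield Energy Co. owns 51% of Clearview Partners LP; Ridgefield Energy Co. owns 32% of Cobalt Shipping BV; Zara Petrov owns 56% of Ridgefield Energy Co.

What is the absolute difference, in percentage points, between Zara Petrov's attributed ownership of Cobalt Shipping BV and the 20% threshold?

23.92

By parent–child attribution (R2), Zara Petrov is treated as also owning Noor Petrov's interest in Meridian Pharma AG, giving 69% + 31% = 100%.
Chain via Ridgefield Energy Co. (R3): 56% × 32% = 17.92% of Cobalt Shipping BV.
Chain via Meridian Pharma AG (R3): 100% × 26% = 26% of Cobalt Shipping BV.
Aggregating (R1): 17.92% + 26% = 43.92%.
43.92% exceeds the 20% threshold by 23.92 percentage points.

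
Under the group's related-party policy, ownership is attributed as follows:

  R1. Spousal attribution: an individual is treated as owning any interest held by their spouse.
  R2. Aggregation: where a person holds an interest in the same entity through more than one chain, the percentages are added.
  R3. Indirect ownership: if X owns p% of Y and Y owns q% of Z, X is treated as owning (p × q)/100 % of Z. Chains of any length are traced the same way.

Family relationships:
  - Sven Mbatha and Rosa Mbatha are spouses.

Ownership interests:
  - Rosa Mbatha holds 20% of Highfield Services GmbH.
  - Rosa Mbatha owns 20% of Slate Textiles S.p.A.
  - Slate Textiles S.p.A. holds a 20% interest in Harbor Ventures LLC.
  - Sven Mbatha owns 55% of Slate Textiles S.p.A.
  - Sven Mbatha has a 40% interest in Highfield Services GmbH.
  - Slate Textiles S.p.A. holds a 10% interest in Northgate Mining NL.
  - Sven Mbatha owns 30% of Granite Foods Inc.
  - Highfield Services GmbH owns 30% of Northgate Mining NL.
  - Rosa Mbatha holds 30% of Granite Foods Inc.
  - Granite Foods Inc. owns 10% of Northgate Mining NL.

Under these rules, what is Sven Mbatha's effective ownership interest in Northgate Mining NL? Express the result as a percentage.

31.5%

By spousal attribution (R1), Sven Mbatha is treated as also owning Rosa Mbatha's interest in Granite Foods Inc, giving 30% + 30% = 60%.
By spousal attribution (R1), Sven Mbatha is treated as also owning Rosa Mbatha's interest in Highfield Services GmbH, giving 40% + 20% = 60%.
By spousal attribution (R1), Sven Mbatha is treated as also owning Rosa Mbatha's interest in Slate Textiles S.p.A, giving 55% + 20% = 75%.
Chain via Granite Foods Inc. (R3): 60% × 10% = 6% of Northgate Mining NL.
Chain via Highfield Services GmbH (R3): 60% × 30% = 18% of Northgate Mining NL.
Chain via Slate Textiles S.p.A. (R3): 75% × 10% = 7.5% of Northgate Mining NL.
Aggregating (R2): 6% + 18% + 7.5% = 31.5%.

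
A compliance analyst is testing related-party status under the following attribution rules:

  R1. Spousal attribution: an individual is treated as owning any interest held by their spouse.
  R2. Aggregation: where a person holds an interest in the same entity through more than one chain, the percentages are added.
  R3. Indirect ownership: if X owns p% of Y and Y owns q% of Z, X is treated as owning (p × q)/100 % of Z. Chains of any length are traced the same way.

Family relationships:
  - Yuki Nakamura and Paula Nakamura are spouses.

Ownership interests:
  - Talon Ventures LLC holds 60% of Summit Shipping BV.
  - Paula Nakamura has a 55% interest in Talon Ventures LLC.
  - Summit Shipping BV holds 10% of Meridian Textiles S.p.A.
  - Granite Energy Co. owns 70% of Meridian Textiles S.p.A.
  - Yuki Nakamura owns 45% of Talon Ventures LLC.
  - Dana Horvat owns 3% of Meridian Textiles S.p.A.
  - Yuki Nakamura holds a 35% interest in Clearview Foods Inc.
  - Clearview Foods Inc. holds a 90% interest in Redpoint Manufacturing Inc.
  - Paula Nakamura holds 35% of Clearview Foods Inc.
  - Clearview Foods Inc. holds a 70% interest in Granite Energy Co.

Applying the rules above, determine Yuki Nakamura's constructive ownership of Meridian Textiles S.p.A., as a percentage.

By spousal attribution (R1), Yuki Nakamura is treated as also owning Paula Nakamura's interest in Clearview Foods Inc, giving 35% + 35% = 70%.
By spousal attribution (R1), Yuki Nakamura is treated as also owning Paula Nakamura's interest in Talon Ventures LLC, giving 45% + 55% = 100%.
Chain via Clearview Foods Inc. → Granite Energy Co. (R3): 70% × 70% × 70% = 34.3% of Meridian Textiles S.p.A.
Chain via Talon Ventures LLC → Summit Shipping BV (R3): 100% × 60% × 10% = 6% of Meridian Textiles S.p.A.
Aggregating (R2): 34.3% + 6% = 40.3%.

40.3%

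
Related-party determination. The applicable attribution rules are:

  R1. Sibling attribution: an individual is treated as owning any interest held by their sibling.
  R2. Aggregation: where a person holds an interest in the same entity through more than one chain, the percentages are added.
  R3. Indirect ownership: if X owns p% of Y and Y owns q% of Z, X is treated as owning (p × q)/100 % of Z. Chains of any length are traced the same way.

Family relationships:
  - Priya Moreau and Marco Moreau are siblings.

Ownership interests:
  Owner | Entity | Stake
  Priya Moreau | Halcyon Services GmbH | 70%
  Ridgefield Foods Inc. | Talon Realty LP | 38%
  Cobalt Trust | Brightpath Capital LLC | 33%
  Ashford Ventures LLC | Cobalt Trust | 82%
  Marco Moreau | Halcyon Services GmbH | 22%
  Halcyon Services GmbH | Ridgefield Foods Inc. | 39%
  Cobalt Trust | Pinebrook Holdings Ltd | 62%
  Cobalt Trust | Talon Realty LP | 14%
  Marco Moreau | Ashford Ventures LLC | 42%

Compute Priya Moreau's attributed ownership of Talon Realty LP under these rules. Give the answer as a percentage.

By sibling attribution (R1), Priya Moreau is treated as also owning Marco Moreau's interest in Halcyon Services GmbH, giving 70% + 22% = 92%.
By sibling attribution (R1), Priya Moreau is treated as owning Marco Moreau's 42% interest in Ashford Ventures LLC.
Chain via Halcyon Services GmbH → Ridgefield Foods Inc. (R3): 92% × 39% × 38% = 13.6344% of Talon Realty LP.
Chain via Ashford Ventures LLC → Cobalt Trust (R3): 42% × 82% × 14% = 4.8216% of Talon Realty LP.
Aggregating (R2): 13.6344% + 4.8216% = 18.456%.

18.456%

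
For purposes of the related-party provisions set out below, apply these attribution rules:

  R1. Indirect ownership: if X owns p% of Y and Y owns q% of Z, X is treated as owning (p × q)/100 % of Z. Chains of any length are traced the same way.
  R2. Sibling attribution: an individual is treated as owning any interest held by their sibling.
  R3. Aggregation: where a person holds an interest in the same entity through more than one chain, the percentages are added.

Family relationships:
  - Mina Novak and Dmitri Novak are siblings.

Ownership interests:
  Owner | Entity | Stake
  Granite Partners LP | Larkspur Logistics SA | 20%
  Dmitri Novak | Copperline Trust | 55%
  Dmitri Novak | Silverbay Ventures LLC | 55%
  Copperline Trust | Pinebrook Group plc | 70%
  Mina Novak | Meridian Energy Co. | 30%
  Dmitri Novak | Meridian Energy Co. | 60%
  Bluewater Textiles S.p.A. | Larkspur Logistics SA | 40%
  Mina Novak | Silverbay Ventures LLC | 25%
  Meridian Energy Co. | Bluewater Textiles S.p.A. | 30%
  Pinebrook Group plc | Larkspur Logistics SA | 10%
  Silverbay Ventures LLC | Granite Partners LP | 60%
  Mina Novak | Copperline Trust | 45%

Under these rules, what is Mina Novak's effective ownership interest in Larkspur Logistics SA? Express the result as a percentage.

By sibling attribution (R2), Mina Novak is treated as also owning Dmitri Novak's interest in Silverbay Ventures LLC, giving 25% + 55% = 80%.
By sibling attribution (R2), Mina Novak is treated as also owning Dmitri Novak's interest in Copperline Trust, giving 45% + 55% = 100%.
By sibling attribution (R2), Mina Novak is treated as also owning Dmitri Novak's interest in Meridian Energy Co, giving 30% + 60% = 90%.
Chain via Silverbay Ventures LLC → Granite Partners LP (R1): 80% × 60% × 20% = 9.6% of Larkspur Logistics SA.
Chain via Copperline Trust → Pinebrook Group plc (R1): 100% × 70% × 10% = 7% of Larkspur Logistics SA.
Chain via Meridian Energy Co. → Bluewater Textiles S.p.A. (R1): 90% × 30% × 40% = 10.8% of Larkspur Logistics SA.
Aggregating (R3): 9.6% + 7% + 10.8% = 27.4%.

27.4%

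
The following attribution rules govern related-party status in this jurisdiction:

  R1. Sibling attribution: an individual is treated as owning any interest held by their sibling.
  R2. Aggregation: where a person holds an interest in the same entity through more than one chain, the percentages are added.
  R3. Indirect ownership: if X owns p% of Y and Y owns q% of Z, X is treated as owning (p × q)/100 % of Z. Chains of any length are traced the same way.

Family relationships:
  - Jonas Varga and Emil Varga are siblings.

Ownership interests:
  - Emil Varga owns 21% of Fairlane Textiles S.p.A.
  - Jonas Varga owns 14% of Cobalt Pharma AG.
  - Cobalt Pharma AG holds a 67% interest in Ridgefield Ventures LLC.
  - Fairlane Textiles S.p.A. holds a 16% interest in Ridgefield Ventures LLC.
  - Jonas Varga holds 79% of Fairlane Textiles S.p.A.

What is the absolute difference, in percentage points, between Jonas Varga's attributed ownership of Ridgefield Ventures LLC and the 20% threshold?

5.38

By sibling attribution (R1), Jonas Varga is treated as also owning Emil Varga's interest in Fairlane Textiles S.p.A, giving 79% + 21% = 100%.
Chain via Cobalt Pharma AG (R3): 14% × 67% = 9.38% of Ridgefield Ventures LLC.
Chain via Fairlane Textiles S.p.A. (R3): 100% × 16% = 16% of Ridgefield Ventures LLC.
Aggregating (R2): 9.38% + 16% = 25.38%.
25.38% exceeds the 20% threshold by 5.38 percentage points.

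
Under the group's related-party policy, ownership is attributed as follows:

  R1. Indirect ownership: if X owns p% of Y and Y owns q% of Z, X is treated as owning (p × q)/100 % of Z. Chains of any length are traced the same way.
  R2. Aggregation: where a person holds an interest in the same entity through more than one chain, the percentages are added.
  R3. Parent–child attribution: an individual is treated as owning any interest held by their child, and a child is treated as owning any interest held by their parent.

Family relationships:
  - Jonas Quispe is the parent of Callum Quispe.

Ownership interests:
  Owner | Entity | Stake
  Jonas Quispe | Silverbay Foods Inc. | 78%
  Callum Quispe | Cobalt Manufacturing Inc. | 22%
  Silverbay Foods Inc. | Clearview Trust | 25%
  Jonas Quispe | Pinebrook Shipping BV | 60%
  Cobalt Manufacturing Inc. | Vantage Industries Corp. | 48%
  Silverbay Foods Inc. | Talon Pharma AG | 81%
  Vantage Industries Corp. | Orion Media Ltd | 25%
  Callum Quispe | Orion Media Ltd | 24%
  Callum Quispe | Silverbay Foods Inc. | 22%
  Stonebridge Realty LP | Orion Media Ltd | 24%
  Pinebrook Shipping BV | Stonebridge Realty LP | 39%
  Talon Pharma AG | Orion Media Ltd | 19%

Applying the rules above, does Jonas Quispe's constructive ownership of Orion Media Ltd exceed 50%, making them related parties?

No

By parent–child attribution (R3), Jonas Quispe is treated as also owning Callum Quispe's interest in Silverbay Foods Inc, giving 78% + 22% = 100%.
By parent–child attribution (R3), Jonas Quispe is treated as owning Callum Quispe's 22% interest in Cobalt Manufacturing Inc.
By parent–child attribution (R3), Jonas Quispe is treated as owning Callum Quispe's 24% interest in Orion Media Ltd.
Chain via Silverbay Foods Inc. → Talon Pharma AG (R1): 100% × 81% × 19% = 15.39% of Orion Media Ltd.
Chain via Pinebrook Shipping BV → Stonebridge Realty LP (R1): 60% × 39% × 24% = 5.616% of Orion Media Ltd.
Chain via Cobalt Manufacturing Inc. → Vantage Industries Corp. (R1): 22% × 48% × 25% = 2.64% of Orion Media Ltd.
Direct interest in Orion Media Ltd: 24%.
Aggregating (R2): 15.39% + 5.616% + 2.64% + 24% = 47.646%.
47.646% does not exceed the 50% threshold, so Jonas is not a related party to Orion Media Ltd.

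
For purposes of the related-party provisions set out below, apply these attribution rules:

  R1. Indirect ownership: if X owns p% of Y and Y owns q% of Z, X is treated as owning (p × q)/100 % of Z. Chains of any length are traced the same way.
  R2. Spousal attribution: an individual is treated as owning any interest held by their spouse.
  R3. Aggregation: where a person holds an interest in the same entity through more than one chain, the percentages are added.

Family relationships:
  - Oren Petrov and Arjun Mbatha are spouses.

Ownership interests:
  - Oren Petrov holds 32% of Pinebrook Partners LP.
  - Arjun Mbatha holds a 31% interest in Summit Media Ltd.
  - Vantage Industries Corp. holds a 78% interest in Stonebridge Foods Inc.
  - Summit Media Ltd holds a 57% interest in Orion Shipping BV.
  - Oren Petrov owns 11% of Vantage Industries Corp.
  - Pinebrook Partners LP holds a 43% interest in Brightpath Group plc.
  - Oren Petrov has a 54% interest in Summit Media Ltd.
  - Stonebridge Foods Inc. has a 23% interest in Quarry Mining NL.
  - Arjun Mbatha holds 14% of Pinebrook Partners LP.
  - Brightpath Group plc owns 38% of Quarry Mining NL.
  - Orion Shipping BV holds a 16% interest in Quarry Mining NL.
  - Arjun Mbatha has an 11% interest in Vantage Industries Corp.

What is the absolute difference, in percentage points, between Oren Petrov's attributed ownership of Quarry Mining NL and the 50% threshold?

30.7848

By spousal attribution (R2), Oren Petrov is treated as also owning Arjun Mbatha's interest in Summit Media Ltd, giving 54% + 31% = 85%.
By spousal attribution (R2), Oren Petrov is treated as also owning Arjun Mbatha's interest in Vantage Industries Corp, giving 11% + 11% = 22%.
By spousal attribution (R2), Oren Petrov is treated as also owning Arjun Mbatha's interest in Pinebrook Partners LP, giving 32% + 14% = 46%.
Chain via Summit Media Ltd → Orion Shipping BV (R1): 85% × 57% × 16% = 7.752% of Quarry Mining NL.
Chain via Vantage Industries Corp. → Stonebridge Foods Inc. (R1): 22% × 78% × 23% = 3.9468% of Quarry Mining NL.
Chain via Pinebrook Partners LP → Brightpath Group plc (R1): 46% × 43% × 38% = 7.5164% of Quarry Mining NL.
Aggregating (R3): 7.752% + 3.9468% + 7.5164% = 19.2152%.
19.2152% falls short of the 50% threshold by 30.7848 percentage points.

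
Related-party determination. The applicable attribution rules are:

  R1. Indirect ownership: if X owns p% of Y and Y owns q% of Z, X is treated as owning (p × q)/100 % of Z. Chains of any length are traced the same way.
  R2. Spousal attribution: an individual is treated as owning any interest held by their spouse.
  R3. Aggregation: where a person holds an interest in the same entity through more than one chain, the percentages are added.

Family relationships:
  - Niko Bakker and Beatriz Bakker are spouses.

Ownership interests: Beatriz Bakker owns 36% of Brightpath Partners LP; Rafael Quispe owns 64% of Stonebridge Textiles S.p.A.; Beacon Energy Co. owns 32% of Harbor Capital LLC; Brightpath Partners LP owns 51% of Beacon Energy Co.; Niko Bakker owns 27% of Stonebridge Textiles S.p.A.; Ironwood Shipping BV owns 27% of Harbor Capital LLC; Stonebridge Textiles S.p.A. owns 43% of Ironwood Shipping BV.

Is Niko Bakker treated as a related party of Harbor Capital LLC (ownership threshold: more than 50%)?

No

By spousal attribution (R2), Niko Bakker is treated as owning Beatriz Bakker's 36% interest in Brightpath Partners LP.
Chain via Stonebridge Textiles S.p.A. → Ironwood Shipping BV (R1): 27% × 43% × 27% = 3.1347% of Harbor Capital LLC.
Chain via Brightpath Partners LP → Beacon Energy Co. (R1): 36% × 51% × 32% = 5.8752% of Harbor Capital LLC.
Aggregating (R3): 3.1347% + 5.8752% = 9.0099%.
9.0099% does not exceed the 50% threshold, so Niko is not a related party to Harbor Capital LLC.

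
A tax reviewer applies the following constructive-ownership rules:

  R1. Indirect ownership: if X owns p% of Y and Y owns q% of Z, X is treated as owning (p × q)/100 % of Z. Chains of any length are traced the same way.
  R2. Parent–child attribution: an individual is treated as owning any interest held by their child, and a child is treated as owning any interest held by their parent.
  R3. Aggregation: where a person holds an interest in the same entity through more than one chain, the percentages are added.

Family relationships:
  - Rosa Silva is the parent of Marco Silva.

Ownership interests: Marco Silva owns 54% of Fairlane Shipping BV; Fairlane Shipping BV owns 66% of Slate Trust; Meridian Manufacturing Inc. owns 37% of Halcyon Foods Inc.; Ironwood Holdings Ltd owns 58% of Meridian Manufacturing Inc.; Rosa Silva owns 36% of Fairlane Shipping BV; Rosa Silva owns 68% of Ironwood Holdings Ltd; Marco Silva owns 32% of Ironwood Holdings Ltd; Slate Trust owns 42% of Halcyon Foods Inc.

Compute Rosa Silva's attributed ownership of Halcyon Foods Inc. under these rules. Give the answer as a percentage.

By parent–child attribution (R2), Rosa Silva is treated as also owning Marco Silva's interest in Ironwood Holdings Ltd, giving 68% + 32% = 100%.
By parent–child attribution (R2), Rosa Silva is treated as also owning Marco Silva's interest in Fairlane Shipping BV, giving 36% + 54% = 90%.
Chain via Ironwood Holdings Ltd → Meridian Manufacturing Inc. (R1): 100% × 58% × 37% = 21.46% of Halcyon Foods Inc.
Chain via Fairlane Shipping BV → Slate Trust (R1): 90% × 66% × 42% = 24.948% of Halcyon Foods Inc.
Aggregating (R3): 21.46% + 24.948% = 46.408%.

46.408%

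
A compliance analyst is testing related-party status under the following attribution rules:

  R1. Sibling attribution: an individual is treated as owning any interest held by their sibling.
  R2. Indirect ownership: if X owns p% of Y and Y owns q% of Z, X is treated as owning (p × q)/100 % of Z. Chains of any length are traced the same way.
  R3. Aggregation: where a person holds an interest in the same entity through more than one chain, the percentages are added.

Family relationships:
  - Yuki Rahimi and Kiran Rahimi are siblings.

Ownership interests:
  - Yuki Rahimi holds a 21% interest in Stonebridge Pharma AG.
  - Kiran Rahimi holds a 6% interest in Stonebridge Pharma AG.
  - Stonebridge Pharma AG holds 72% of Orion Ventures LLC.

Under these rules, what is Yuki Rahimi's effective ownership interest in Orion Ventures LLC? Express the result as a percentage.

By sibling attribution (R1), Yuki Rahimi is treated as also owning Kiran Rahimi's interest in Stonebridge Pharma AG, giving 21% + 6% = 27%.
Chain via Stonebridge Pharma AG (R2): 27% × 72% = 19.44% of Orion Ventures LLC.

19.44%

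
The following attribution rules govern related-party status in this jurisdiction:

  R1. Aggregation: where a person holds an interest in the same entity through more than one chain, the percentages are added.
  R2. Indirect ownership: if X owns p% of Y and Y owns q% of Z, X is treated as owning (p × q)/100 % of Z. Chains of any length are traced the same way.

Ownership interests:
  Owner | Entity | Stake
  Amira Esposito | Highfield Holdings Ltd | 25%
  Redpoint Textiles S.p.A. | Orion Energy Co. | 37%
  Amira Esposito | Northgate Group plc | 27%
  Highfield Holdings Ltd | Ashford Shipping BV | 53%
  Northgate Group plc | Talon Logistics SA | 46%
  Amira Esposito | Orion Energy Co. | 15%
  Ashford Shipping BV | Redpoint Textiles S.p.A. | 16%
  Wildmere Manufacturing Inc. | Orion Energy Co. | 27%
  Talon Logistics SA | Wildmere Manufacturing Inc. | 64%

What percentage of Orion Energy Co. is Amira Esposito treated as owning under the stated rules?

Chain via Highfield Holdings Ltd → Ashford Shipping BV → Redpoint Textiles S.p.A. (R2): 25% × 53% × 16% × 37% = 0.7844% of Orion Energy Co.
Chain via Northgate Group plc → Talon Logistics SA → Wildmere Manufacturing Inc. (R2): 27% × 46% × 64% × 27% = 2.146176% of Orion Energy Co.
Direct interest in Orion Energy Co: 15%.
Aggregating (R1): 0.7844% + 2.146176% + 15% = 17.930576%.

17.930576%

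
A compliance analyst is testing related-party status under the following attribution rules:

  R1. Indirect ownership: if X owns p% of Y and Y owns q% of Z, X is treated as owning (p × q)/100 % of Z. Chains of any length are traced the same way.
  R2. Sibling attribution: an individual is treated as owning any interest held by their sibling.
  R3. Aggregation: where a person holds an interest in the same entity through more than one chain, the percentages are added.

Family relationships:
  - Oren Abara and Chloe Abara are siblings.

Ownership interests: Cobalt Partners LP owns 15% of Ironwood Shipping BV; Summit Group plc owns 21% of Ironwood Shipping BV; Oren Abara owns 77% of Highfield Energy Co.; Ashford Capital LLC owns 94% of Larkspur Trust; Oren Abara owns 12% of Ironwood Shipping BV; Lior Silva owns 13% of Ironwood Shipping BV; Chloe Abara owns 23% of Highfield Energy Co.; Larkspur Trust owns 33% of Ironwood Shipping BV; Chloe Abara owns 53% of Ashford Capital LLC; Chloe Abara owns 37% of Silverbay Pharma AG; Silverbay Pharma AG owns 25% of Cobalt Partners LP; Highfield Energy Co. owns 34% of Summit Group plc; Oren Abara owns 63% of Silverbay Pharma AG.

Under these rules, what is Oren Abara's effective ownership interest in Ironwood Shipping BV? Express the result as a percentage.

39.3306%

By sibling attribution (R2), Oren Abara is treated as also owning Chloe Abara's interest in Silverbay Pharma AG, giving 63% + 37% = 100%.
By sibling attribution (R2), Oren Abara is treated as also owning Chloe Abara's interest in Highfield Energy Co, giving 77% + 23% = 100%.
By sibling attribution (R2), Oren Abara is treated as owning Chloe Abara's 53% interest in Ashford Capital LLC.
Chain via Silverbay Pharma AG → Cobalt Partners LP (R1): 100% × 25% × 15% = 3.75% of Ironwood Shipping BV.
Chain via Highfield Energy Co. → Summit Group plc (R1): 100% × 34% × 21% = 7.14% of Ironwood Shipping BV.
Direct interest in Ironwood Shipping BV: 12%.
Chain via Ashford Capital LLC → Larkspur Trust (R1): 53% × 94% × 33% = 16.4406% of Ironwood Shipping BV.
Aggregating (R3): 3.75% + 7.14% + 12% + 16.4406% = 39.3306%.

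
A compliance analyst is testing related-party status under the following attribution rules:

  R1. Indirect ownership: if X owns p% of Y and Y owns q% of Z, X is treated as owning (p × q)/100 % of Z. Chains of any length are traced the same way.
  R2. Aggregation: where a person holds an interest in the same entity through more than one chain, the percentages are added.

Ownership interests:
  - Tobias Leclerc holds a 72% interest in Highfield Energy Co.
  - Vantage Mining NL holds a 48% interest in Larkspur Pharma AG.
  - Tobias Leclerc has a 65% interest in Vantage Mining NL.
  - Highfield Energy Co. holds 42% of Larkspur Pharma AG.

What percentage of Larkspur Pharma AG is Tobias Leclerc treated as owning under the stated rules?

Chain via Highfield Energy Co. (R1): 72% × 42% = 30.24% of Larkspur Pharma AG.
Chain via Vantage Mining NL (R1): 65% × 48% = 31.2% of Larkspur Pharma AG.
Aggregating (R2): 30.24% + 31.2% = 61.44%.

61.44%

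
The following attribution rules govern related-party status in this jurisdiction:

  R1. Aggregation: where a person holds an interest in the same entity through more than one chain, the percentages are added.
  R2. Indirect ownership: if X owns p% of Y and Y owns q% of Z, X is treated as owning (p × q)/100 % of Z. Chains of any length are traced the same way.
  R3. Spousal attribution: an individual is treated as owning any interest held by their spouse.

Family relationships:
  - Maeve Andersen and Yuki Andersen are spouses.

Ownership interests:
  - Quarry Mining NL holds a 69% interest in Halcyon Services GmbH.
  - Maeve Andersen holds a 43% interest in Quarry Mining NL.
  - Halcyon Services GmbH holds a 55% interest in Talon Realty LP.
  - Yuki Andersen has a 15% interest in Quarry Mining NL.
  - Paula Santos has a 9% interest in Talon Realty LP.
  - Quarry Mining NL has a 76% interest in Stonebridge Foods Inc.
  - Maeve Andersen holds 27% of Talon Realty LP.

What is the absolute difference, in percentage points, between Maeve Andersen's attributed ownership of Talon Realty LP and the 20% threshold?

By spousal attribution (R3), Maeve Andersen is treated as also owning Yuki Andersen's interest in Quarry Mining NL, giving 43% + 15% = 58%.
Chain via Quarry Mining NL → Halcyon Services GmbH (R2): 58% × 69% × 55% = 22.011% of Talon Realty LP.
Direct interest in Talon Realty LP: 27%.
Aggregating (R1): 22.011% + 27% = 49.011%.
49.011% exceeds the 20% threshold by 29.011 percentage points.

29.011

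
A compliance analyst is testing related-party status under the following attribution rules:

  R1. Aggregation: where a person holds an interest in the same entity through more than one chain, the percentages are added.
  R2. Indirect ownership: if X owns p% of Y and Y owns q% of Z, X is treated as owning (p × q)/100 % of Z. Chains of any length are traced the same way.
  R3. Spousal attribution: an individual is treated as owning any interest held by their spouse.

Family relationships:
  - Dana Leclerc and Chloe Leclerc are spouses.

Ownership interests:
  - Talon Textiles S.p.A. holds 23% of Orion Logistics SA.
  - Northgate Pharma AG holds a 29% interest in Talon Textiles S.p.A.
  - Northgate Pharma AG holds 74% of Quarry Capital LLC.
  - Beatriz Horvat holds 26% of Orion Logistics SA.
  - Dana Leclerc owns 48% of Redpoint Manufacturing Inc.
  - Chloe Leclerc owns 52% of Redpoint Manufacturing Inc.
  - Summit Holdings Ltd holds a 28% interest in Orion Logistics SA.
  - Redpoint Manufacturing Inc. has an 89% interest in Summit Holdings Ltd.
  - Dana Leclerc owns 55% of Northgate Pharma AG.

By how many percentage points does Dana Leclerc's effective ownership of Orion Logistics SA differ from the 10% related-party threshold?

18.5885

By spousal attribution (R3), Dana Leclerc is treated as also owning Chloe Leclerc's interest in Redpoint Manufacturing Inc, giving 48% + 52% = 100%.
Chain via Northgate Pharma AG → Talon Textiles S.p.A. (R2): 55% × 29% × 23% = 3.6685% of Orion Logistics SA.
Chain via Redpoint Manufacturing Inc. → Summit Holdings Ltd (R2): 100% × 89% × 28% = 24.92% of Orion Logistics SA.
Aggregating (R1): 3.6685% + 24.92% = 28.5885%.
28.5885% exceeds the 10% threshold by 18.5885 percentage points.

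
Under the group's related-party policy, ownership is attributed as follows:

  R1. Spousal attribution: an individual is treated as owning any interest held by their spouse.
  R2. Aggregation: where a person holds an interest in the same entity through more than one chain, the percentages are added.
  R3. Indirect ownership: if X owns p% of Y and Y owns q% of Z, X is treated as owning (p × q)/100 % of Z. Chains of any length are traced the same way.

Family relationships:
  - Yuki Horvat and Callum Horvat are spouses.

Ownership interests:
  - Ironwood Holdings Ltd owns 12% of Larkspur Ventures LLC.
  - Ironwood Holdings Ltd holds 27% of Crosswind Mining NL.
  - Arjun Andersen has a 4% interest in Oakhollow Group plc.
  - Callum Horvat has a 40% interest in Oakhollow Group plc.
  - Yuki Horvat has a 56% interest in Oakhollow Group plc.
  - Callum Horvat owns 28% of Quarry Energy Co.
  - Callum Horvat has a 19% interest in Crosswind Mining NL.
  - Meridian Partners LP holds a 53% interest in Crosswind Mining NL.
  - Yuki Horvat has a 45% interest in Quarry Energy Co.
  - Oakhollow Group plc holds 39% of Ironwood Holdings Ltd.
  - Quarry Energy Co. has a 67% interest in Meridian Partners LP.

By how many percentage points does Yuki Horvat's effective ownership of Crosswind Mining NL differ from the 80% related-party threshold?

24.9689

By spousal attribution (R1), Yuki Horvat is treated as also owning Callum Horvat's interest in Quarry Energy Co, giving 45% + 28% = 73%.
By spousal attribution (R1), Yuki Horvat is treated as also owning Callum Horvat's interest in Oakhollow Group plc, giving 56% + 40% = 96%.
By spousal attribution (R1), Yuki Horvat is treated as owning Callum Horvat's 19% interest in Crosswind Mining NL.
Chain via Quarry Energy Co. → Meridian Partners LP (R3): 73% × 67% × 53% = 25.9223% of Crosswind Mining NL.
Chain via Oakhollow Group plc → Ironwood Holdings Ltd (R3): 96% × 39% × 27% = 10.1088% of Crosswind Mining NL.
Direct interest in Crosswind Mining NL: 19%.
Aggregating (R2): 25.9223% + 10.1088% + 19% = 55.0311%.
55.0311% falls short of the 80% threshold by 24.9689 percentage points.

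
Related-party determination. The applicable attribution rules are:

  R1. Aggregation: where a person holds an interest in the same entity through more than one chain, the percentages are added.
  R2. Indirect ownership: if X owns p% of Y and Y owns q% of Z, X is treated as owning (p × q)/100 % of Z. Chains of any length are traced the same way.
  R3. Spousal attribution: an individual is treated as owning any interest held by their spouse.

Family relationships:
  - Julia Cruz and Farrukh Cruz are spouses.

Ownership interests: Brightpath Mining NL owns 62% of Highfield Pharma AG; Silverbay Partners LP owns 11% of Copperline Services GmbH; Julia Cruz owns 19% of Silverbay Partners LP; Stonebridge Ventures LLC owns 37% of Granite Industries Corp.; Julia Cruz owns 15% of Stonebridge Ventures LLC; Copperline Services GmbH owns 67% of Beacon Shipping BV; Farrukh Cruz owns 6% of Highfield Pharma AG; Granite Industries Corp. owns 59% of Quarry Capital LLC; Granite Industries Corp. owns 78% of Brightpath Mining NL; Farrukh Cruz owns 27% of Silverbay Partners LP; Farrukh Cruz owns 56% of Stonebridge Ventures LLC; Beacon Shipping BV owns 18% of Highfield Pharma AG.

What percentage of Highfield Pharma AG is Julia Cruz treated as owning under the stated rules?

19.314408%

By spousal attribution (R3), Julia Cruz is treated as also owning Farrukh Cruz's interest in Stonebridge Ventures LLC, giving 15% + 56% = 71%.
By spousal attribution (R3), Julia Cruz is treated as also owning Farrukh Cruz's interest in Silverbay Partners LP, giving 19% + 27% = 46%.
By spousal attribution (R3), Julia Cruz is treated as owning Farrukh Cruz's 6% interest in Highfield Pharma AG.
Chain via Stonebridge Ventures LLC → Granite Industries Corp. → Brightpath Mining NL (R2): 71% × 37% × 78% × 62% = 12.704172% of Highfield Pharma AG.
Chain via Silverbay Partners LP → Copperline Services GmbH → Beacon Shipping BV (R2): 46% × 11% × 67% × 18% = 0.610236% of Highfield Pharma AG.
Direct interest in Highfield Pharma AG: 6%.
Aggregating (R1): 12.704172% + 0.610236% + 6% = 19.314408%.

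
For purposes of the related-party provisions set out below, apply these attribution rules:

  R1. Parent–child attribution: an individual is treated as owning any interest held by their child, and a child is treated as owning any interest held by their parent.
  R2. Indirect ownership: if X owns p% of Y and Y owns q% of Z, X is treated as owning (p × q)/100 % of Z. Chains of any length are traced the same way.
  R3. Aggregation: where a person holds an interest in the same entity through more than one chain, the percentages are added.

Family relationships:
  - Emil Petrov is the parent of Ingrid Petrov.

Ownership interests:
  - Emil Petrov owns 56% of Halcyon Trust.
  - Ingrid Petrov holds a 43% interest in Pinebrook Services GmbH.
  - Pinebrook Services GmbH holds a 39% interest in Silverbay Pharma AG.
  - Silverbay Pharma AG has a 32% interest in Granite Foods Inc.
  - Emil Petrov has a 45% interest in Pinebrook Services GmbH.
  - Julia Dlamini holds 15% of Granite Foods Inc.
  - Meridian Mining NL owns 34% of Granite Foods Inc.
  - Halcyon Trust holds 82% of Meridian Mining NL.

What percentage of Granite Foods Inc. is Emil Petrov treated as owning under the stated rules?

By parent–child attribution (R1), Emil Petrov is treated as also owning Ingrid Petrov's interest in Pinebrook Services GmbH, giving 45% + 43% = 88%.
Chain via Halcyon Trust → Meridian Mining NL (R2): 56% × 82% × 34% = 15.6128% of Granite Foods Inc.
Chain via Pinebrook Services GmbH → Silverbay Pharma AG (R2): 88% × 39% × 32% = 10.9824% of Granite Foods Inc.
Aggregating (R3): 15.6128% + 10.9824% = 26.5952%.

26.5952%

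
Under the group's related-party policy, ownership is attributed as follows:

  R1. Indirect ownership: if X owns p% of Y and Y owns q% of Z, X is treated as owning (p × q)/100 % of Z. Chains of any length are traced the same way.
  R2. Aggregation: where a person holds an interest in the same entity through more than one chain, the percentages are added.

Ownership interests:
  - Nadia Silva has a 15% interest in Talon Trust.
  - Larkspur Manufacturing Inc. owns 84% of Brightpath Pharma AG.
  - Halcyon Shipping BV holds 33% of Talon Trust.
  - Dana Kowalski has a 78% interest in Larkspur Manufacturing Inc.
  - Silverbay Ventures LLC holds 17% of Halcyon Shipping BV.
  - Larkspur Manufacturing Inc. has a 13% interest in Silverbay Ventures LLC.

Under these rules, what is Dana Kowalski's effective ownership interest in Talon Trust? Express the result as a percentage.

Chain via Larkspur Manufacturing Inc. → Silverbay Ventures LLC → Halcyon Shipping BV (R1): 78% × 13% × 17% × 33% = 0.568854% of Talon Trust.

0.568854%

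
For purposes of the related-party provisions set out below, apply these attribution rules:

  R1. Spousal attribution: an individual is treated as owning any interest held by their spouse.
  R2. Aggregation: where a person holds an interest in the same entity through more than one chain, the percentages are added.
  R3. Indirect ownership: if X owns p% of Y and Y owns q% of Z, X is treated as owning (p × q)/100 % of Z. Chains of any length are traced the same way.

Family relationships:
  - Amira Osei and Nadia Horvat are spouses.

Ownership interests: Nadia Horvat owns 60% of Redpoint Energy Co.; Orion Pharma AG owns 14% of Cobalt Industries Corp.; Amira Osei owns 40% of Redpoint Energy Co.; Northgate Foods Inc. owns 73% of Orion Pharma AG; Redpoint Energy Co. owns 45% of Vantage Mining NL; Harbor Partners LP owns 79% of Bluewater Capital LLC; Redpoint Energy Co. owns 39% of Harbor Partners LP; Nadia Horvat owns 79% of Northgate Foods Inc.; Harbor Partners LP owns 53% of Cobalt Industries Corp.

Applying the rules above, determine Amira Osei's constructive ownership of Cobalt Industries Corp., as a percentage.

28.7438%

By spousal attribution (R1), Amira Osei is treated as also owning Nadia Horvat's interest in Redpoint Energy Co, giving 40% + 60% = 100%.
By spousal attribution (R1), Amira Osei is treated as owning Nadia Horvat's 79% interest in Northgate Foods Inc.
Chain via Redpoint Energy Co. → Harbor Partners LP (R3): 100% × 39% × 53% = 20.67% of Cobalt Industries Corp.
Chain via Northgate Foods Inc. → Orion Pharma AG (R3): 79% × 73% × 14% = 8.0738% of Cobalt Industries Corp.
Aggregating (R2): 20.67% + 8.0738% = 28.7438%.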